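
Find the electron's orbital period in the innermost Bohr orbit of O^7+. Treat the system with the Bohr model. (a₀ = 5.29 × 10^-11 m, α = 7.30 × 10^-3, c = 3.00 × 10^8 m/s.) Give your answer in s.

2.37 × 10^-18 s

r = n²a₀/Z = 1²·5.29 × 10^-11/8 = 6.61 × 10^-12 m
v = Zαc/n = 8·0.00730·3.00 × 10^8/1 = 1.75 × 10^7 m/s
T = 2πr/v = 2.37 × 10^-18 s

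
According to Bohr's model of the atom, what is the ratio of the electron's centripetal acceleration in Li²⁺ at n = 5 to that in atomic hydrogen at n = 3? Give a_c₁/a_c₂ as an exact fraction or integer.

a_c ∝ Z^3 · n^-4
a_c₁/a_c₂ = (3/1)^3 · (5/3)^-4 = 2187/625

2187/625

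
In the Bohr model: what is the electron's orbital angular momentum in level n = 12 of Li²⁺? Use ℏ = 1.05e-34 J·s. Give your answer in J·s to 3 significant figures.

L_n = nℏ = 12 × 1.05e-34 = 1.26e-33 J·s

1.26e-33 J·s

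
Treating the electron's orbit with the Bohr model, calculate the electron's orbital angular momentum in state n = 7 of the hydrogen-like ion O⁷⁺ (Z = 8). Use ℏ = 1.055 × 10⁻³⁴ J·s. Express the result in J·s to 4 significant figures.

L_n = nℏ = 7 × 1.055 × 10⁻³⁴ = 7.385 × 10⁻³⁴ J·s

7.385 × 10⁻³⁴ J·s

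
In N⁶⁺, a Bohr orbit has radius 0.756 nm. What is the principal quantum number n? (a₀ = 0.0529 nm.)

10

r_n = n²a₀/Z ⇒ n² = rZ/a₀ = 0.756 × 7 / 0.0529 ≈ 100.04
n = 10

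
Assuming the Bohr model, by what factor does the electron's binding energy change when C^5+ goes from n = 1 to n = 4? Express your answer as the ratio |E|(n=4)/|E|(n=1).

|E| ∝ Z^2 · n^-2; with Z fixed, |E| ∝ n^-2.
|E|(n=4)/|E|(n=1) = (4/1)^-2 = 1/16

1/16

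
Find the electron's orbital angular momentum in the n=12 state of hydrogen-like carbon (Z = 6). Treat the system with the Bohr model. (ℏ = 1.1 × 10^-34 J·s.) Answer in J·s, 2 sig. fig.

L_n = nℏ = 12 × 1.1 × 10^-34 = 1.3 × 10^-33 J·s

1.3 × 10^-33 J·s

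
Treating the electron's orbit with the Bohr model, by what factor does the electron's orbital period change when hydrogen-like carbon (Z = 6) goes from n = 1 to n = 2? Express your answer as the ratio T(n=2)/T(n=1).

8

T ∝ Z^-2 · n^3; with Z fixed, T ∝ n^3.
T(n=2)/T(n=1) = (2/1)^3 = 8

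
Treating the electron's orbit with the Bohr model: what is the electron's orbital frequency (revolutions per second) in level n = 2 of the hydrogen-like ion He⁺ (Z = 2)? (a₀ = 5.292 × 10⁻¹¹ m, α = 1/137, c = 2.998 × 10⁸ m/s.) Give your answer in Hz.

r = n²a₀/Z = 1.058 × 10⁻¹⁰ m, v = Zαc/n = 2.188 × 10⁶ m/s
f = v/(2πr) = 3.291 × 10¹⁵ Hz

3.291 × 10¹⁵ Hz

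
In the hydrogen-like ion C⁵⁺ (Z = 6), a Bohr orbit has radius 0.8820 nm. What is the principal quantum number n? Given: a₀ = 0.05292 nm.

r_n = n²a₀/Z ⇒ n² = rZ/a₀ = 0.8820 × 6 / 0.05292 ≈ 100.00
n = 10

10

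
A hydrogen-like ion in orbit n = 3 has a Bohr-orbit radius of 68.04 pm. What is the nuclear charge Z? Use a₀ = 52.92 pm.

7

r_n = n²a₀/Z ⇒ Z = n²a₀/r = 3² × 52.92 / 68.04 ≈ 7.00
Z = 7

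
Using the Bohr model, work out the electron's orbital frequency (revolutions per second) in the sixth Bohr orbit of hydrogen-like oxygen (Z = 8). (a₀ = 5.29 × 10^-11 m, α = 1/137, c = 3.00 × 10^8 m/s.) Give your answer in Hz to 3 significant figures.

r = n²a₀/Z = 2.38 × 10^-10 m, v = Zαc/n = 2.92 × 10^6 m/s
f = v/(2πr) = 1.95 × 10^15 Hz

1.95 × 10^15 Hz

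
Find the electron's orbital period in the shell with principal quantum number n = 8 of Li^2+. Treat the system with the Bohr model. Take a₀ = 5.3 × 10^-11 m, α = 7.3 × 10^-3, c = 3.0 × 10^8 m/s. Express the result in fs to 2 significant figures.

r = n²a₀/Z = 8²·5.3 × 10^-11/3 = 1.1 × 10^-9 m
v = Zαc/n = 3·0.0073·3.0 × 10^8/8 = 8.2 × 10^5 m/s
T = 2πr/v = 8.7 × 10^-15 s = 8.7 fs

8.7 fs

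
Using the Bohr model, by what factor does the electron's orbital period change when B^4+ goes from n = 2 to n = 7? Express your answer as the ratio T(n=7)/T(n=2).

343/8

T ∝ Z^-2 · n^3; with Z fixed, T ∝ n^3.
T(n=7)/T(n=2) = (7/2)^3 = 343/8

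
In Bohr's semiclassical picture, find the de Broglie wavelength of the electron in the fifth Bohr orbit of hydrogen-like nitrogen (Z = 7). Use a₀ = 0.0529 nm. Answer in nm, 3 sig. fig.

0.237 nm

The Bohr quantisation condition is nλ = 2πr_n.
r_n = n²a₀/Z = 0.189 nm
λ = 2πr_n/n = 2π·0.189/5 = 0.237 nm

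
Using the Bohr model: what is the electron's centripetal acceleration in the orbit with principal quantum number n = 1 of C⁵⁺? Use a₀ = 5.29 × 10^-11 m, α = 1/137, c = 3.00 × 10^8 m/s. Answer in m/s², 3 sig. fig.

r = n²a₀/Z = 8.82 × 10^-12 m, v = Zαc/n = 1.31 × 10^7 m/s
a = v²/r = (1.31 × 10^7)² / 8.82 × 10^-12 = 1.96 × 10^25 m/s²

1.96 × 10^25 m/s²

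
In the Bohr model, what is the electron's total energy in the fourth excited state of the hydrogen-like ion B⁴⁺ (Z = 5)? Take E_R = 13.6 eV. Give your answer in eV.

-13.6 eV

E_n = −E_R·Z²/n² = −13.6 × 5²/5² = -13.6 eV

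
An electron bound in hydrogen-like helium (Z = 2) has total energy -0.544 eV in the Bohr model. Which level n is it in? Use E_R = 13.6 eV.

E_n = −E_R Z²/n² ⇒ n² = E_R Z²/(−E_n) = 13.6 × 2² / 0.544 ≈ 100.00
n = 10

10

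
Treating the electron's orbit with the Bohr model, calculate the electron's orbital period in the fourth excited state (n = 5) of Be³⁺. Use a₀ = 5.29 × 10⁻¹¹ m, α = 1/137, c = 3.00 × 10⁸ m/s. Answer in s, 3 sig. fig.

r = n²a₀/Z = 5²·5.29 × 10⁻¹¹/4 = 3.31 × 10⁻¹⁰ m
v = Zαc/n = 4·0.00730·3.00 × 10⁸/5 = 1.75 × 10⁶ m/s
T = 2πr/v = 1.19 × 10⁻¹⁵ s

1.19 × 10⁻¹⁵ s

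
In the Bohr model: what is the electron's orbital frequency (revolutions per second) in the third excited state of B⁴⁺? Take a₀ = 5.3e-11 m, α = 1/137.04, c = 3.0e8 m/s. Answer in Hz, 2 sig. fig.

r = n²a₀/Z = 1.7e-10 m, v = Zαc/n = 2.7e6 m/s
f = v/(2πr) = 2.6e15 Hz

2.6e15 Hz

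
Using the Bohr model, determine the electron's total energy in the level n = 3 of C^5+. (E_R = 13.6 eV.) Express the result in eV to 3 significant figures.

E_n = −E_R·Z²/n² = −13.6 × 6²/3² = -54.4 eV

-54.4 eV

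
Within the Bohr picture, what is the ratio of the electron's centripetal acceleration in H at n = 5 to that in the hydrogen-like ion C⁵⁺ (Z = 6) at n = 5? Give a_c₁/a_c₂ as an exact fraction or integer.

a_c ∝ Z^3 · n^-4
a_c₁/a_c₂ = (1/6)^3 · (5/5)^-4 = 1/216

1/216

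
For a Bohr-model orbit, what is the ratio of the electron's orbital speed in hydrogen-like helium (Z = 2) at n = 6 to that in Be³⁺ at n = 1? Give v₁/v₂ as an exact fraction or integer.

1/12

v ∝ Z^1 · n^-1
v₁/v₂ = (2/4)^1 · (6/1)^-1 = 1/12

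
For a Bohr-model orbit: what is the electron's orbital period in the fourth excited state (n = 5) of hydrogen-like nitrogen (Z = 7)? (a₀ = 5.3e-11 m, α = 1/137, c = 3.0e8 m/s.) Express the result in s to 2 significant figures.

r = n²a₀/Z = 5²·5.3e-11/7 = 1.9e-10 m
v = Zαc/n = 7·0.0073·3.0e8/5 = 3.1e6 m/s
T = 2πr/v = 3.9e-16 s

3.9e-16 s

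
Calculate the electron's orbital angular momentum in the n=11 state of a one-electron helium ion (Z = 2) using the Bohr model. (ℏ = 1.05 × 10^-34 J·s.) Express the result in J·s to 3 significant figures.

L_n = nℏ = 11 × 1.05 × 10^-34 = 1.16 × 10^-33 J·s

1.16 × 10^-33 J·s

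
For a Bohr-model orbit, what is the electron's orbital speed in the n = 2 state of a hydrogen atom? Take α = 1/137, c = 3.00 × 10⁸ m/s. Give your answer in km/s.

1090 km/s

v_n = Zαc/n = 1 × 0.00730 × 3.00 × 10⁸ / 2
    = 1090 km/s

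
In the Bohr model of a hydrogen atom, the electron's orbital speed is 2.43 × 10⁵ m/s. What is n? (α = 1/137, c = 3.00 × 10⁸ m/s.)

9

v_n = Zαc/n ⇒ n = Zαc/v = 1 × 0.00730 × 3.00 × 10⁸ / 2.43 × 10⁵ ≈ 9.01
n = 9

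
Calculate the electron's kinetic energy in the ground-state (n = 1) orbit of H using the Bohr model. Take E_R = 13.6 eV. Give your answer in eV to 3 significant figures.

13.6 eV

For a Coulomb orbit the virial theorem gives K = −E_n.
E_n = −E_R·Z²/n², so K = E_R·Z²/n² = 13.6 × 1²/1² = 13.6 eV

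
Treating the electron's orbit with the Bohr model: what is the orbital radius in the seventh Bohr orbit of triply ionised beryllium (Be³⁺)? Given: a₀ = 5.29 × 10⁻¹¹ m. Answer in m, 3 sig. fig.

6.48 × 10⁻¹⁰ m

r_n = n²a₀/Z = 7² × 5.29 × 10⁻¹¹ / 4
    = 49 × 5.29 × 10⁻¹¹ / 4 = 6.48 × 10⁻¹⁰ m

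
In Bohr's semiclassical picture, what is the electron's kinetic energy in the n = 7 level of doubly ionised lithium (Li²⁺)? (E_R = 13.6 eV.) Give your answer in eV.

For a Coulomb orbit the virial theorem gives K = −E_n.
E_n = −E_R·Z²/n², so K = E_R·Z²/n² = 13.6 × 3²/7² = 2.50 eV

2.50 eV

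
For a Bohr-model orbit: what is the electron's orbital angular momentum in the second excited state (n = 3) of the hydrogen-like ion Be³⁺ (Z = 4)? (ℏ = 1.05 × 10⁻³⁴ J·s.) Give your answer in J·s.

3.15 × 10⁻³⁴ J·s

L_n = nℏ = 3 × 1.05 × 10⁻³⁴ = 3.15 × 10⁻³⁴ J·s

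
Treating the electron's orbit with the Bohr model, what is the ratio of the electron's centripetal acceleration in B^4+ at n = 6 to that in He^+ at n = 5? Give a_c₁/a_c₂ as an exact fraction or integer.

78125/10368

a_c ∝ Z^3 · n^-4
a_c₁/a_c₂ = (5/2)^3 · (6/5)^-4 = 78125/10368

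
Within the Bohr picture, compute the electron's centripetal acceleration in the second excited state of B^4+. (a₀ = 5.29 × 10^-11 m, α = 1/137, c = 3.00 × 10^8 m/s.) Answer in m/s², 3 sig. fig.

1.40 × 10^23 m/s²

r = n²a₀/Z = 9.52 × 10^-11 m, v = Zαc/n = 3.65 × 10^6 m/s
a = v²/r = (3.65 × 10^6)² / 9.52 × 10^-11 = 1.40 × 10^23 m/s²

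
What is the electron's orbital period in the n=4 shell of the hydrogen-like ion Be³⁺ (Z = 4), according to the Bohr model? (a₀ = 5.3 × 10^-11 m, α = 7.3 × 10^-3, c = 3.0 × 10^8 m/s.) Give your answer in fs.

0.61 fs

r = n²a₀/Z = 4²·5.3 × 10^-11/4 = 2.1 × 10^-10 m
v = Zαc/n = 4·0.0073·3.0 × 10^8/4 = 2.2 × 10^6 m/s
T = 2πr/v = 6.1 × 10^-16 s = 0.61 fs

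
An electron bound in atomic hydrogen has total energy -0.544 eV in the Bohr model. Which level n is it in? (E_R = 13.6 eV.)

E_n = −E_R Z²/n² ⇒ n² = E_R Z²/(−E_n) = 13.6 × 1² / 0.544 ≈ 25.00
n = 5

5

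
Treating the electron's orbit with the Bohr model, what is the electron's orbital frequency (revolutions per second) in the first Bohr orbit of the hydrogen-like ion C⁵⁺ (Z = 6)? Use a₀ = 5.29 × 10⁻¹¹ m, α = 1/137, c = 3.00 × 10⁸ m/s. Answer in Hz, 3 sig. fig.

r = n²a₀/Z = 8.82 × 10⁻¹² m, v = Zαc/n = 1.31 × 10⁷ m/s
f = v/(2πr) = 2.37 × 10¹⁷ Hz

2.37 × 10¹⁷ Hz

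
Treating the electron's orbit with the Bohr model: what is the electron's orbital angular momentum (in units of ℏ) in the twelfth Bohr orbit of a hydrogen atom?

12

L_n = nℏ, so L/ℏ = n = 12.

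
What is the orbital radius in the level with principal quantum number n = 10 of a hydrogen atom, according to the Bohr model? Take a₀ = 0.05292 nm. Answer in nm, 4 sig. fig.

5.292 nm

r_n = n²a₀/Z = 10² × 0.05292 / 1
    = 100 × 0.05292 / 1 = 5.292 nm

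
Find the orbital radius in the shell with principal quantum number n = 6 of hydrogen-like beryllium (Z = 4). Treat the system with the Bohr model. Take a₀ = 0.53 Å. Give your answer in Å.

r_n = n²a₀/Z = 6² × 0.53 / 4
    = 36 × 0.53 / 4 = 4.8 Å

4.8 Å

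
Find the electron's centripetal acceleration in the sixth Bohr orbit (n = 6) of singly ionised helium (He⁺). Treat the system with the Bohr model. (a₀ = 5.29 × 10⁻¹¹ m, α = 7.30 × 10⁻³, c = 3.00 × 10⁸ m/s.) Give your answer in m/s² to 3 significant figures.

r = n²a₀/Z = 9.52 × 10⁻¹⁰ m, v = Zαc/n = 7.30 × 10⁵ m/s
a = v²/r = (7.30 × 10⁵)² / 9.52 × 10⁻¹⁰ = 5.60 × 10²⁰ m/s²

5.60 × 10²⁰ m/s²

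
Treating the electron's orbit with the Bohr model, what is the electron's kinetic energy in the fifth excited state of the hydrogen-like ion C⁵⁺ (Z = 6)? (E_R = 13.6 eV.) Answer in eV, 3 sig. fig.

For a Coulomb orbit the virial theorem gives K = −E_n.
E_n = −E_R·Z²/n², so K = E_R·Z²/n² = 13.6 × 6²/6² = 13.6 eV

13.6 eV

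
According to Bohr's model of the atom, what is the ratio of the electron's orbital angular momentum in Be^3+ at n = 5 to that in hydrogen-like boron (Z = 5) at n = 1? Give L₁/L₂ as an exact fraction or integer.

5

L = nℏ is independent of Z.
L₁/L₂ = n₁/n₂ = 5/1 = 5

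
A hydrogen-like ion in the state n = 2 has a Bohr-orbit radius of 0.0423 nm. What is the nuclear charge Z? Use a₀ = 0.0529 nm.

r_n = n²a₀/Z ⇒ Z = n²a₀/r = 2² × 0.0529 / 0.0423 ≈ 5.00
Z = 5

5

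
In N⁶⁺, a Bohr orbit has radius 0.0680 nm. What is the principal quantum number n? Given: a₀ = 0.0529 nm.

r_n = n²a₀/Z ⇒ n² = rZ/a₀ = 0.0680 × 7 / 0.0529 ≈ 9.00
n = 3

3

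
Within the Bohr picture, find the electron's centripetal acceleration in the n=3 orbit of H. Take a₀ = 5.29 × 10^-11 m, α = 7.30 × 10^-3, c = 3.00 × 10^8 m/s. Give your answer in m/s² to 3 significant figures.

r = n²a₀/Z = 4.76 × 10^-10 m, v = Zαc/n = 7.30 × 10^5 m/s
a = v²/r = (7.30 × 10^5)² / 4.76 × 10^-10 = 1.12 × 10^21 m/s²

1.12 × 10^21 m/s²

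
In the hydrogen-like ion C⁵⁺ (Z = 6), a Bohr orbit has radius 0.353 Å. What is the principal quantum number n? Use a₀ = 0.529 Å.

2

r_n = n²a₀/Z ⇒ n² = rZ/a₀ = 0.353 × 6 / 0.529 ≈ 4.00
n = 2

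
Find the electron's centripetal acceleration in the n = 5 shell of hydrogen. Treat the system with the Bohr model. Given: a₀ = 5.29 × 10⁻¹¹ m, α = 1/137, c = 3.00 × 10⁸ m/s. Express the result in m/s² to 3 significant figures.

1.45 × 10²⁰ m/s²

r = n²a₀/Z = 1.32 × 10⁻⁹ m, v = Zαc/n = 4.38 × 10⁵ m/s
a = v²/r = (4.38 × 10⁵)² / 1.32 × 10⁻⁹ = 1.45 × 10²⁰ m/s²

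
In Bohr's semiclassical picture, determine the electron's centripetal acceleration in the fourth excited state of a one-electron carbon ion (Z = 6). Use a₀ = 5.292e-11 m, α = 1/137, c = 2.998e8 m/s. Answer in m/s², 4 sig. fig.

r = n²a₀/Z = 2.205e-10 m, v = Zαc/n = 2.626e6 m/s
a = v²/r = (2.626e6)² / 2.205e-10 = 3.127e22 m/s²

3.127e22 m/s²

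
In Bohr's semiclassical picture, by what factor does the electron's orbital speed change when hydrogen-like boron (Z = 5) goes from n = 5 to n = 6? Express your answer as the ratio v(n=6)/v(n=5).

5/6

v ∝ Z^1 · n^-1; with Z fixed, v ∝ n^-1.
v(n=6)/v(n=5) = (6/5)^-1 = 5/6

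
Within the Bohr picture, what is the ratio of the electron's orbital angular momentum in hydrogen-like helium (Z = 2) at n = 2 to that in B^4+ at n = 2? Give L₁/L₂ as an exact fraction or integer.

1

L = nℏ is independent of Z.
L₁/L₂ = n₁/n₂ = 2/2 = 1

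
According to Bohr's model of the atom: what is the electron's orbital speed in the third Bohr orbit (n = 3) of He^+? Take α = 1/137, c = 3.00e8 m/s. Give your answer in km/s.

v_n = Zαc/n = 2 × 0.00730 × 3.00e8 / 3
    = 1460 km/s

1460 km/s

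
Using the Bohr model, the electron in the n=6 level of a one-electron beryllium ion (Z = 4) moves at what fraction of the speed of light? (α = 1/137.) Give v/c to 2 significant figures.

0.0049

v_n = Zαc/n, so v/c = Zα/n = 4 × 0.0073 / 6 = 0.0049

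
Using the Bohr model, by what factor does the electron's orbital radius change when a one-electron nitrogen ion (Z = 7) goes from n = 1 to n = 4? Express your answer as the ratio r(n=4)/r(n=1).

r ∝ Z^-1 · n^2; with Z fixed, r ∝ n^2.
r(n=4)/r(n=1) = (4/1)^2 = 16

16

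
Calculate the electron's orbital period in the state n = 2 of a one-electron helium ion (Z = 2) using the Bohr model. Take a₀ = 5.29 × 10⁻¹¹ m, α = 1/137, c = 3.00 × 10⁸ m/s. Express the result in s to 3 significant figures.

r = n²a₀/Z = 2²·5.29 × 10⁻¹¹/2 = 1.06 × 10⁻¹⁰ m
v = Zαc/n = 2·0.00730·3.00 × 10⁸/2 = 2.19 × 10⁶ m/s
T = 2πr/v = 3.04 × 10⁻¹⁶ s

3.04 × 10⁻¹⁶ s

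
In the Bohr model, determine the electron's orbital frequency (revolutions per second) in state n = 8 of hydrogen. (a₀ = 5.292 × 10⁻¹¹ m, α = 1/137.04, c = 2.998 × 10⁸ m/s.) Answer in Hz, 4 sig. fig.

r = n²a₀/Z = 3.387 × 10⁻⁹ m, v = Zαc/n = 2.735 × 10⁵ m/s
f = v/(2πr) = 1.285 × 10¹³ Hz

1.285 × 10¹³ Hz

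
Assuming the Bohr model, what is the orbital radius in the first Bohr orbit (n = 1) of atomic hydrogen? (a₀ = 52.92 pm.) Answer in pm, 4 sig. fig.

r_n = n²a₀/Z = 1² × 52.92 / 1
    = 1 × 52.92 / 1 = 52.92 pm

52.92 pm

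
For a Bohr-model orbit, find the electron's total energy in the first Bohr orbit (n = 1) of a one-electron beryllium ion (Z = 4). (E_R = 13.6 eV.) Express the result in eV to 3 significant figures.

-218 eV

E_n = −E_R·Z²/n² = −13.6 × 4²/1² = -218 eV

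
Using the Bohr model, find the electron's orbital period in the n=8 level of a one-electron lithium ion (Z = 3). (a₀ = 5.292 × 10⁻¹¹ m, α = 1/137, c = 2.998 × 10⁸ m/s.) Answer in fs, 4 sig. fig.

8.644 fs

r = n²a₀/Z = 8²·5.292 × 10⁻¹¹/3 = 1.129 × 10⁻⁹ m
v = Zαc/n = 3·0.007299·2.998 × 10⁸/8 = 8.206 × 10⁵ m/s
T = 2πr/v = 8.644 × 10⁻¹⁵ s = 8.644 fs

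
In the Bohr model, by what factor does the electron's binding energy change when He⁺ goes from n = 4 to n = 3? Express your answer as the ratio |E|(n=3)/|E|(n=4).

16/9

|E| ∝ Z^2 · n^-2; with Z fixed, |E| ∝ n^-2.
|E|(n=3)/|E|(n=4) = (3/4)^-2 = 16/9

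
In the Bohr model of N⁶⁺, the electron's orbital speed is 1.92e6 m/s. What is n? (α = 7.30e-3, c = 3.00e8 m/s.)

v_n = Zαc/n ⇒ n = Zαc/v = 7 × 0.00730 × 3.00e8 / 1.92e6 ≈ 7.98
n = 8

8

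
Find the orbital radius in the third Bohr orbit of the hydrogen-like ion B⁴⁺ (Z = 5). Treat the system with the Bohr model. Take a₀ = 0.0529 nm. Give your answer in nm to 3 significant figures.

0.0952 nm

r_n = n²a₀/Z = 3² × 0.0529 / 5
    = 9 × 0.0529 / 5 = 0.0952 nm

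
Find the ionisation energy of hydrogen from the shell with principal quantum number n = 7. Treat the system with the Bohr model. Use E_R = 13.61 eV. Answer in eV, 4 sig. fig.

E_n = −E_R·Z²/n² = −13.61 × 1²/7² eV = -0.2778 eV
Ionisation energy = −E_n = 0.2778 eV

0.2778 eV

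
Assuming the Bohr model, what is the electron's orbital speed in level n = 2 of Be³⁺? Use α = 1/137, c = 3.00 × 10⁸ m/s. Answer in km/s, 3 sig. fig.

v_n = Zαc/n = 4 × 0.00730 × 3.00 × 10⁸ / 2
    = 4380 km/s

4380 km/s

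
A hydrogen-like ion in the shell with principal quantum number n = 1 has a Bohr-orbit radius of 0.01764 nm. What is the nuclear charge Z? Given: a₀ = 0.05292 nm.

3

r_n = n²a₀/Z ⇒ Z = n²a₀/r = 1² × 0.05292 / 0.01764 ≈ 3.00
Z = 3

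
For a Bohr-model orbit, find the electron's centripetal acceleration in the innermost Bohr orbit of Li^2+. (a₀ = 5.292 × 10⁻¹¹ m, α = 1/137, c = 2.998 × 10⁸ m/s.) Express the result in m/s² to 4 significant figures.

r = n²a₀/Z = 1.764 × 10⁻¹¹ m, v = Zαc/n = 6.565 × 10⁶ m/s
a = v²/r = (6.565 × 10⁶)² / 1.764 × 10⁻¹¹ = 2.443 × 10²⁴ m/s²

2.443 × 10²⁴ m/s²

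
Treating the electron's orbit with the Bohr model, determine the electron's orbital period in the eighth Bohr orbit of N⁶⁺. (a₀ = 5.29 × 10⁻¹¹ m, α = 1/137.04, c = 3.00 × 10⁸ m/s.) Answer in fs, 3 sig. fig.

r = n²a₀/Z = 8²·5.29 × 10⁻¹¹/7 = 4.84 × 10⁻¹⁰ m
v = Zαc/n = 7·0.00730·3.00 × 10⁸/8 = 1.92 × 10⁶ m/s
T = 2πr/v = 1.59 × 10⁻¹⁵ s = 1.59 fs

1.59 fs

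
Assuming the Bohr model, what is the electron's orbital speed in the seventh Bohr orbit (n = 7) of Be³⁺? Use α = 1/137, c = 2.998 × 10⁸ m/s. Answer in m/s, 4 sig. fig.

1.250 × 10⁶ m/s

v_n = Zαc/n = 4 × 0.007299 × 2.998 × 10⁸ / 7
    = 1.250 × 10⁶ m/s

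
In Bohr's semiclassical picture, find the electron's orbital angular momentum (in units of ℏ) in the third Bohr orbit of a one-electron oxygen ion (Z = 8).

3

L_n = nℏ, so L/ℏ = n = 3.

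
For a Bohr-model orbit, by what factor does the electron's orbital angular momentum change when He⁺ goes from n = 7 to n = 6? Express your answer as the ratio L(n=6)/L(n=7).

6/7

L = nℏ depends only on n, so L ∝ n.
L(n=6)/L(n=7) = (6/7)^1 = 6/7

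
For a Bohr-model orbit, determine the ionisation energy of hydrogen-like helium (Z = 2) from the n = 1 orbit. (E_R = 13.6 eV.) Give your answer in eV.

54.4 eV

E_n = −E_R·Z²/n² = −13.6 × 2²/1² eV = -54.4 eV
Ionisation energy = −E_n = 54.4 eV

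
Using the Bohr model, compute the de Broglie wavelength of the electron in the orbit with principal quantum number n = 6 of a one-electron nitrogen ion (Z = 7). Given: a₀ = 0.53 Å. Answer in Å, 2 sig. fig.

2.9 Å

The Bohr quantisation condition is nλ = 2πr_n.
r_n = n²a₀/Z = 2.7 Å
λ = 2πr_n/n = 2π·2.7/6 = 2.9 Å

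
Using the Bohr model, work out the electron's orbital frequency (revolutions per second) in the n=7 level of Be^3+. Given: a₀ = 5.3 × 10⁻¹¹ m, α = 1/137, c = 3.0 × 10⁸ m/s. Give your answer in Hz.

r = n²a₀/Z = 6.5 × 10⁻¹⁰ m, v = Zαc/n = 1.3 × 10⁶ m/s
f = v/(2πr) = 3.1 × 10¹⁴ Hz

3.1 × 10¹⁴ Hz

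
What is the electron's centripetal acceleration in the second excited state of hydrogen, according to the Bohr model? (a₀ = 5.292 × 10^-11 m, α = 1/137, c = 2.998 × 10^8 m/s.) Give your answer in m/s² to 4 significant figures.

r = n²a₀/Z = 4.763 × 10^-10 m, v = Zαc/n = 7.294 × 10^5 m/s
a = v²/r = (7.294 × 10^5)² / 4.763 × 10^-10 = 1.117 × 10^21 m/s²

1.117 × 10^21 m/s²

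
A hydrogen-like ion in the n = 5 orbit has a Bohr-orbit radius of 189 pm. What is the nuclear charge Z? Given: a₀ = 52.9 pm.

r_n = n²a₀/Z ⇒ Z = n²a₀/r = 5² × 52.9 / 189 ≈ 7.00
Z = 7

7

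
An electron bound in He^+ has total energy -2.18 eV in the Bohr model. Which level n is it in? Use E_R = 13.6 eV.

E_n = −E_R Z²/n² ⇒ n² = E_R Z²/(−E_n) = 13.6 × 2² / 2.18 ≈ 24.95
n = 5

5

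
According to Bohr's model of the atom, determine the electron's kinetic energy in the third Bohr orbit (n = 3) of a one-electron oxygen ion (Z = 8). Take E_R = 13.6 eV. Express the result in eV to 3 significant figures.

For a Coulomb orbit the virial theorem gives K = −E_n.
E_n = −E_R·Z²/n², so K = E_R·Z²/n² = 13.6 × 8²/3² = 96.7 eV

96.7 eV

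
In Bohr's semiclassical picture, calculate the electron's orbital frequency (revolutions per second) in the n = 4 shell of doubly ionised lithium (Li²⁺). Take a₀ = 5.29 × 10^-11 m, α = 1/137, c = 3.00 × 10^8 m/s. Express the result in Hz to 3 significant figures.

9.26 × 10^14 Hz

r = n²a₀/Z = 2.82 × 10^-10 m, v = Zαc/n = 1.64 × 10^6 m/s
f = v/(2πr) = 9.26 × 10^14 Hz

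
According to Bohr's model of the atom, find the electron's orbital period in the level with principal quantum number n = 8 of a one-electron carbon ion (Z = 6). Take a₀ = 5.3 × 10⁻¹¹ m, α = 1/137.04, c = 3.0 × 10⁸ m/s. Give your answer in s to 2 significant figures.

r = n²a₀/Z = 8²·5.3 × 10⁻¹¹/6 = 5.7 × 10⁻¹⁰ m
v = Zαc/n = 6·0.0073·3.0 × 10⁸/8 = 1.6 × 10⁶ m/s
T = 2πr/v = 2.2 × 10⁻¹⁵ s

2.2 × 10⁻¹⁵ s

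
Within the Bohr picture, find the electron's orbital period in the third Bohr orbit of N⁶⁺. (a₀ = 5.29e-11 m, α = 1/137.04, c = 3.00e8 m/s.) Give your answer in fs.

r = n²a₀/Z = 3²·5.29e-11/7 = 6.80e-11 m
v = Zαc/n = 7·0.00730·3.00e8/3 = 5.11e6 m/s
T = 2πr/v = 8.37e-17 s = 0.0837 fs

0.0837 fs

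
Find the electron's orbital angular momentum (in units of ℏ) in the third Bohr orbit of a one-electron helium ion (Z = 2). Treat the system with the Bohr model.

L_n = nℏ, so L/ℏ = n = 3.

3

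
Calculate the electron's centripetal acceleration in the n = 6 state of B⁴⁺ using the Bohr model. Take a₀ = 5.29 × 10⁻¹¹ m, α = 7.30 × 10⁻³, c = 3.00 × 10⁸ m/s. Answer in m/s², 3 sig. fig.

8.74 × 10²¹ m/s²

r = n²a₀/Z = 3.81 × 10⁻¹⁰ m, v = Zαc/n = 1.82 × 10⁶ m/s
a = v²/r = (1.82 × 10⁶)² / 3.81 × 10⁻¹⁰ = 8.74 × 10²¹ m/s²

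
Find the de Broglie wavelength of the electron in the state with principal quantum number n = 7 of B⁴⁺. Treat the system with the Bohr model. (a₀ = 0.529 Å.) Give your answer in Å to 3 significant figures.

4.65 Å

The Bohr quantisation condition is nλ = 2πr_n.
r_n = n²a₀/Z = 5.18 Å
λ = 2πr_n/n = 2π·5.18/7 = 4.65 Å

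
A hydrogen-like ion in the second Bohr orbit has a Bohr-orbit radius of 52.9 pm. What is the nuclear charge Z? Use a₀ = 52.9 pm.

4

r_n = n²a₀/Z ⇒ Z = n²a₀/r = 2² × 52.9 / 52.9 ≈ 4.00
Z = 4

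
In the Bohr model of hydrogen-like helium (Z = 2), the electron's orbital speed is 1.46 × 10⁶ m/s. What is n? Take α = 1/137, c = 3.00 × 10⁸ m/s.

3

v_n = Zαc/n ⇒ n = Zαc/v = 2 × 0.00730 × 3.00 × 10⁸ / 1.46 × 10⁶ ≈ 3.00
n = 3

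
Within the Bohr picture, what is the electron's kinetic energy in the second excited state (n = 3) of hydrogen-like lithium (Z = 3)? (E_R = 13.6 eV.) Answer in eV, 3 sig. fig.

13.6 eV

For a Coulomb orbit the virial theorem gives K = −E_n.
E_n = −E_R·Z²/n², so K = E_R·Z²/n² = 13.6 × 3²/3² = 13.6 eV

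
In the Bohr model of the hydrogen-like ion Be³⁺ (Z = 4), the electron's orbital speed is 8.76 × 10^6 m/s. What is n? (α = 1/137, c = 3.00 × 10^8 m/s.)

v_n = Zαc/n ⇒ n = Zαc/v = 4 × 0.00730 × 3.00 × 10^8 / 8.76 × 10^6 ≈ 1.00
n = 1

1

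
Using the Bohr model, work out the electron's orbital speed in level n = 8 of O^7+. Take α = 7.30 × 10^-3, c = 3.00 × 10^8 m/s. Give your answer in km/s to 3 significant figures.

v_n = Zαc/n = 8 × 0.00730 × 3.00 × 10^8 / 8
    = 2190 km/s

2190 km/s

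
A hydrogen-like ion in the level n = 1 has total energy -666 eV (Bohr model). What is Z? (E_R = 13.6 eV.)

E_n = −E_R Z²/n² ⇒ Z² = −E_n n²/E_R = 666 × 1² / 13.6 ≈ 48.97
Z = 7

7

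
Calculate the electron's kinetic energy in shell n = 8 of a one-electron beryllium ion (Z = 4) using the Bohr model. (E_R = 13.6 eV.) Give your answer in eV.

For a Coulomb orbit the virial theorem gives K = −E_n.
E_n = −E_R·Z²/n², so K = E_R·Z²/n² = 13.6 × 4²/8² = 3.40 eV

3.40 eV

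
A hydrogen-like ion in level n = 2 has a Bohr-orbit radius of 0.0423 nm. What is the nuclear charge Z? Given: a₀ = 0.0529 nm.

5

r_n = n²a₀/Z ⇒ Z = n²a₀/r = 2² × 0.0529 / 0.0423 ≈ 5.00
Z = 5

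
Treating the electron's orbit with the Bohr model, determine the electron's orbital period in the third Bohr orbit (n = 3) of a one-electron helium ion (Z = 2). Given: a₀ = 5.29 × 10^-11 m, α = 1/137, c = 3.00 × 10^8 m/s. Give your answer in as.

1020 as

r = n²a₀/Z = 3²·5.29 × 10^-11/2 = 2.38 × 10^-10 m
v = Zαc/n = 2·0.00730·3.00 × 10^8/3 = 1.46 × 10^6 m/s
T = 2πr/v = 1.02 × 10^-15 s = 1020 as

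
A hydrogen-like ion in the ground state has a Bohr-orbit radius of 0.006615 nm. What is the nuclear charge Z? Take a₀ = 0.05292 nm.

8

r_n = n²a₀/Z ⇒ Z = n²a₀/r = 1² × 0.05292 / 0.006615 ≈ 8.00
Z = 8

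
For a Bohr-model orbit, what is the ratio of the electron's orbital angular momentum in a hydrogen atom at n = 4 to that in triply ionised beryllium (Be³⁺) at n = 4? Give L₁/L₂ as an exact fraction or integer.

1

L = nℏ is independent of Z.
L₁/L₂ = n₁/n₂ = 4/4 = 1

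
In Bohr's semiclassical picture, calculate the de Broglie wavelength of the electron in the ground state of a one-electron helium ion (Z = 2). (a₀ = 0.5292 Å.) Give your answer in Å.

1.663 Å

The Bohr quantisation condition is nλ = 2πr_n.
r_n = n²a₀/Z = 0.2646 Å
λ = 2πr_n/n = 2π·0.2646/1 = 1.663 Å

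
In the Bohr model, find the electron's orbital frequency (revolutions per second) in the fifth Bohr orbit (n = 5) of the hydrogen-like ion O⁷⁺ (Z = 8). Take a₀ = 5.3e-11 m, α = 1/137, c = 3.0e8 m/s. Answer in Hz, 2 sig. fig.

r = n²a₀/Z = 1.7e-10 m, v = Zαc/n = 3.5e6 m/s
f = v/(2πr) = 3.4e15 Hz

3.4e15 Hz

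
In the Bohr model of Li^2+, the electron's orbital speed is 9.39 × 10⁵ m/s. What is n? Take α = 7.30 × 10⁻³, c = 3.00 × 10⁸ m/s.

7

v_n = Zαc/n ⇒ n = Zαc/v = 3 × 0.00730 × 3.00 × 10⁸ / 9.39 × 10⁵ ≈ 7.00
n = 7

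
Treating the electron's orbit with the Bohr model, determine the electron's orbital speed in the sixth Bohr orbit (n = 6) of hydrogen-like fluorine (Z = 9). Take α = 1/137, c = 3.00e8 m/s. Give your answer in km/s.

v_n = Zαc/n = 9 × 0.00730 × 3.00e8 / 6
    = 3280 km/s

3280 km/s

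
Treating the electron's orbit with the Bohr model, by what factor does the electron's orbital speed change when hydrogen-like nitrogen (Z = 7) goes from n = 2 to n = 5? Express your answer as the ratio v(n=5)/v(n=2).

v ∝ Z^1 · n^-1; with Z fixed, v ∝ n^-1.
v(n=5)/v(n=2) = (5/2)^-1 = 2/5

2/5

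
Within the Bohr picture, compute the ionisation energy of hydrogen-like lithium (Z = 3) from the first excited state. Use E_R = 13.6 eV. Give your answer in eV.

30.6 eV

E_n = −E_R·Z²/n² = −13.6 × 3²/2² eV = -30.6 eV
Ionisation energy = −E_n = 30.6 eV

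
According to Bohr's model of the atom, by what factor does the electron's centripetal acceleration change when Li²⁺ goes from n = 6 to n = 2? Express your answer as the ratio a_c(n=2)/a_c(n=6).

a_c ∝ Z^3 · n^-4; with Z fixed, a_c ∝ n^-4.
a_c(n=2)/a_c(n=6) = (2/6)^-4 = 81

81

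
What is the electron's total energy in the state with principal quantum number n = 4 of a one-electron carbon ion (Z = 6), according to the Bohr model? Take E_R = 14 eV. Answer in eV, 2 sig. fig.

-32 eV

E_n = −E_R·Z²/n² = −14 × 6²/4² = -32 eV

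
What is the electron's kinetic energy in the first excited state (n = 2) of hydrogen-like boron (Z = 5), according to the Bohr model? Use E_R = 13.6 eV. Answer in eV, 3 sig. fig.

85.0 eV

For a Coulomb orbit the virial theorem gives K = −E_n.
E_n = −E_R·Z²/n², so K = E_R·Z²/n² = 13.6 × 5²/2² = 85.0 eV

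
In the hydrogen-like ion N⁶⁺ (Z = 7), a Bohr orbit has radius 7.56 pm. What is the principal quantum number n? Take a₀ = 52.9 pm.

1

r_n = n²a₀/Z ⇒ n² = rZ/a₀ = 7.56 × 7 / 52.9 ≈ 1.00
n = 1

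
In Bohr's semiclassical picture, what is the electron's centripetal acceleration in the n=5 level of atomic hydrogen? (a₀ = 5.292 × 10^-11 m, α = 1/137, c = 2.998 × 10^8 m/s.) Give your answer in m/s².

r = n²a₀/Z = 1.323 × 10^-9 m, v = Zαc/n = 4.377 × 10^5 m/s
a = v²/r = (4.377 × 10^5)² / 1.323 × 10^-9 = 1.448 × 10^20 m/s²

1.448 × 10^20 m/s²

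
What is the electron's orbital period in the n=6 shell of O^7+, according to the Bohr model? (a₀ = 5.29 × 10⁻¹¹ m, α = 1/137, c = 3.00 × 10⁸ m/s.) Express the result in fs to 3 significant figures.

0.512 fs

r = n²a₀/Z = 6²·5.29 × 10⁻¹¹/8 = 2.38 × 10⁻¹⁰ m
v = Zαc/n = 8·0.00730·3.00 × 10⁸/6 = 2.92 × 10⁶ m/s
T = 2πr/v = 5.12 × 10⁻¹⁶ s = 0.512 fs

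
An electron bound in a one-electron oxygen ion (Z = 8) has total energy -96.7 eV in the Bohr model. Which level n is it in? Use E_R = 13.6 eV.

E_n = −E_R Z²/n² ⇒ n² = E_R Z²/(−E_n) = 13.6 × 8² / 96.7 ≈ 9.00
n = 3

3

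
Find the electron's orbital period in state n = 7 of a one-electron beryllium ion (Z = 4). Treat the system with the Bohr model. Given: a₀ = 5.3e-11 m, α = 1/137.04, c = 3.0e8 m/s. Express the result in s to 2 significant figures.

3.3e-15 s

r = n²a₀/Z = 7²·5.3e-11/4 = 6.5e-10 m
v = Zαc/n = 4·0.0073·3.0e8/7 = 1.3e6 m/s
T = 2πr/v = 3.3e-15 s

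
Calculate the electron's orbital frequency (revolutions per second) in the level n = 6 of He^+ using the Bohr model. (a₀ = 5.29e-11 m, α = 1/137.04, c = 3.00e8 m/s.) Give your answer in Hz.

r = n²a₀/Z = 9.52e-10 m, v = Zαc/n = 7.30e5 m/s
f = v/(2πr) = 1.22e14 Hz

1.22e14 Hz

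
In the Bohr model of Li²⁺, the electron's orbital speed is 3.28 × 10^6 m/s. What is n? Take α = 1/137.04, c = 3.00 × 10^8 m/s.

2

v_n = Zαc/n ⇒ n = Zαc/v = 3 × 0.00730 × 3.00 × 10^8 / 3.28 × 10^6 ≈ 2.00
n = 2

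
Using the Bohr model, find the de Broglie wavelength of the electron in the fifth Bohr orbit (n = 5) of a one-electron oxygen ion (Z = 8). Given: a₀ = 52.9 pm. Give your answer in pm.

208 pm

The Bohr quantisation condition is nλ = 2πr_n.
r_n = n²a₀/Z = 165 pm
λ = 2πr_n/n = 2π·165/5 = 208 pm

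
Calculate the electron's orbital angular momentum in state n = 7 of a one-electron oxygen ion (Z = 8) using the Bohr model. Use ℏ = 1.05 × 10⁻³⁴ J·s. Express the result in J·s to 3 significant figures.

7.35 × 10⁻³⁴ J·s

L_n = nℏ = 7 × 1.05 × 10⁻³⁴ = 7.35 × 10⁻³⁴ J·s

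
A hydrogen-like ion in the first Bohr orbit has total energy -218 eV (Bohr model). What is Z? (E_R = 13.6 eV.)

E_n = −E_R Z²/n² ⇒ Z² = −E_n n²/E_R = 218 × 1² / 13.6 ≈ 16.03
Z = 4

4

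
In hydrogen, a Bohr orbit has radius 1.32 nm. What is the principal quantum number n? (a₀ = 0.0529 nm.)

5

r_n = n²a₀/Z ⇒ n² = rZ/a₀ = 1.32 × 1 / 0.0529 ≈ 24.95
n = 5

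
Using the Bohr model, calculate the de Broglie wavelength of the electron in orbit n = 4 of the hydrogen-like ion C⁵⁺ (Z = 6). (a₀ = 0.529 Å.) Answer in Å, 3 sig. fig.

The Bohr quantisation condition is nλ = 2πr_n.
r_n = n²a₀/Z = 1.41 Å
λ = 2πr_n/n = 2π·1.41/4 = 2.22 Å

2.22 Å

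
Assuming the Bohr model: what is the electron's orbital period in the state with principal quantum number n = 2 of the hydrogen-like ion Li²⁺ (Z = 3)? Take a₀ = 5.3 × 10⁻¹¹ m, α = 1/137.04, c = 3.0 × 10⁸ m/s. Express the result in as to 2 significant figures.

r = n²a₀/Z = 2²·5.3 × 10⁻¹¹/3 = 7.1 × 10⁻¹¹ m
v = Zαc/n = 3·0.0073·3.0 × 10⁸/2 = 3.3 × 10⁶ m/s
T = 2πr/v = 1.4 × 10⁻¹⁶ s = 140 as

140 as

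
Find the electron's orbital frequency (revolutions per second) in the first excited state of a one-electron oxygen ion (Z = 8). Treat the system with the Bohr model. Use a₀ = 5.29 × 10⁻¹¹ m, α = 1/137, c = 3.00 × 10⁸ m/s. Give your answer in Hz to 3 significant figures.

5.27 × 10¹⁶ Hz

r = n²a₀/Z = 2.65 × 10⁻¹¹ m, v = Zαc/n = 8.76 × 10⁶ m/s
f = v/(2πr) = 5.27 × 10¹⁶ Hz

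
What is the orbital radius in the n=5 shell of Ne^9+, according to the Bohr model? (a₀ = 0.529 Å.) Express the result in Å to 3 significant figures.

r_n = n²a₀/Z = 5² × 0.529 / 10
    = 25 × 0.529 / 10 = 1.32 Å

1.32 Å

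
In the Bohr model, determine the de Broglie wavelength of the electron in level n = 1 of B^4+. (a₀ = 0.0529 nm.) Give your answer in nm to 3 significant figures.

0.0665 nm

The Bohr quantisation condition is nλ = 2πr_n.
r_n = n²a₀/Z = 0.0106 nm
λ = 2πr_n/n = 2π·0.0106/1 = 0.0665 nm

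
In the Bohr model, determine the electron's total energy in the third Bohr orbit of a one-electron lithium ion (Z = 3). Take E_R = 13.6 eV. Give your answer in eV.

E_n = −E_R·Z²/n² = −13.6 × 3²/3² = -13.6 eV

-13.6 eV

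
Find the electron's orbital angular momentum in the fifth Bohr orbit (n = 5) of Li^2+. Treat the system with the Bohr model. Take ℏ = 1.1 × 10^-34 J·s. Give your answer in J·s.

5.5 × 10^-34 J·s

L_n = nℏ = 5 × 1.1 × 10^-34 = 5.5 × 10^-34 J·s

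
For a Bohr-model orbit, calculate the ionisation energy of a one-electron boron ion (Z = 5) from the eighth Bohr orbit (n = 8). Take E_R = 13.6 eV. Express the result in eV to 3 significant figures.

5.31 eV

E_n = −E_R·Z²/n² = −13.6 × 5²/8² eV = -5.31 eV
Ionisation energy = −E_n = 5.31 eV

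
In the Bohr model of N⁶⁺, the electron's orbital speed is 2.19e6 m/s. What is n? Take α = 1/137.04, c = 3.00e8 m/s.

7

v_n = Zαc/n ⇒ n = Zαc/v = 7 × 0.00730 × 3.00e8 / 2.19e6 ≈ 7.00
n = 7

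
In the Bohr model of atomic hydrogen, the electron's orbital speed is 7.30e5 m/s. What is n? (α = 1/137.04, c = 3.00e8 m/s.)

3

v_n = Zαc/n ⇒ n = Zαc/v = 1 × 0.00730 × 3.00e8 / 7.30e5 ≈ 3.00
n = 3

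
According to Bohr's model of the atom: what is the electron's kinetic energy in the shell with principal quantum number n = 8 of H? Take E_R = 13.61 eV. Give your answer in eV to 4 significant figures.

For a Coulomb orbit the virial theorem gives K = −E_n.
E_n = −E_R·Z²/n², so K = E_R·Z²/n² = 13.61 × 1²/8² = 0.2127 eV

0.2127 eV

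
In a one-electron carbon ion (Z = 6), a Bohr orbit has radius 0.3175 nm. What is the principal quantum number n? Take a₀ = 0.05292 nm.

r_n = n²a₀/Z ⇒ n² = rZ/a₀ = 0.3175 × 6 / 0.05292 ≈ 36.00
n = 6

6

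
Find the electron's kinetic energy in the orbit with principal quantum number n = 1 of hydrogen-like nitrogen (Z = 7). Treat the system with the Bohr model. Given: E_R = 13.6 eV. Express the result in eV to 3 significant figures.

For a Coulomb orbit the virial theorem gives K = −E_n.
E_n = −E_R·Z²/n², so K = E_R·Z²/n² = 13.6 × 7²/1² = 666 eV

666 eV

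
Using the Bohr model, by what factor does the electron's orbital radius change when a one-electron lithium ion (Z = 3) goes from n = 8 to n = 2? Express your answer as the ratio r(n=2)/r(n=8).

r ∝ Z^-1 · n^2; with Z fixed, r ∝ n^2.
r(n=2)/r(n=8) = (2/8)^2 = 1/16

1/16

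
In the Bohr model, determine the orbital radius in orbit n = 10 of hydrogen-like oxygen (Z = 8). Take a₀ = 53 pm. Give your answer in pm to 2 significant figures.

r_n = n²a₀/Z = 10² × 53 / 8
    = 100 × 53 / 8 = 660 pm

660 pm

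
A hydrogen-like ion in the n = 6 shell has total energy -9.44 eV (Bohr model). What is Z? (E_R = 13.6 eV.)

E_n = −E_R Z²/n² ⇒ Z² = −E_n n²/E_R = 9.44 × 6² / 13.6 ≈ 24.99
Z = 5

5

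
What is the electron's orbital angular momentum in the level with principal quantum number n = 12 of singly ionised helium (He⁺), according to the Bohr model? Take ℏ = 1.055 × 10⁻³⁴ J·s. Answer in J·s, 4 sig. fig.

L_n = nℏ = 12 × 1.055 × 10⁻³⁴ = 1.266 × 10⁻³³ J·s

1.266 × 10⁻³³ J·s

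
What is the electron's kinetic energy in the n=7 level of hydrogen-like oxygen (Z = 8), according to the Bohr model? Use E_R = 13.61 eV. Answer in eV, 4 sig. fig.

For a Coulomb orbit the virial theorem gives K = −E_n.
E_n = −E_R·Z²/n², so K = E_R·Z²/n² = 13.61 × 8²/7² = 17.78 eV

17.78 eV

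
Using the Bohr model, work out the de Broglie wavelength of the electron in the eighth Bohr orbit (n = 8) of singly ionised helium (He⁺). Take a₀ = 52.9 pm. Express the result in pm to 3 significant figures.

The Bohr quantisation condition is nλ = 2πr_n.
r_n = n²a₀/Z = 1690 pm
λ = 2πr_n/n = 2π·1690/8 = 1330 pm

1330 pm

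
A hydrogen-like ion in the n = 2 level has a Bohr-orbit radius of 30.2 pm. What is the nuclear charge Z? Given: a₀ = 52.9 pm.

r_n = n²a₀/Z ⇒ Z = n²a₀/r = 2² × 52.9 / 30.2 ≈ 7.01
Z = 7

7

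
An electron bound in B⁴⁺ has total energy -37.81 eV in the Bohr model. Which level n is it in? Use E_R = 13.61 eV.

E_n = −E_R Z²/n² ⇒ n² = E_R Z²/(−E_n) = 13.61 × 5² / 37.81 ≈ 9.00
n = 3

3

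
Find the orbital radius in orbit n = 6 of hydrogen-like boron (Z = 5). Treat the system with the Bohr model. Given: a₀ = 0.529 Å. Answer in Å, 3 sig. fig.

3.81 Å

r_n = n²a₀/Z = 6² × 0.529 / 5
    = 36 × 0.529 / 5 = 3.81 Å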